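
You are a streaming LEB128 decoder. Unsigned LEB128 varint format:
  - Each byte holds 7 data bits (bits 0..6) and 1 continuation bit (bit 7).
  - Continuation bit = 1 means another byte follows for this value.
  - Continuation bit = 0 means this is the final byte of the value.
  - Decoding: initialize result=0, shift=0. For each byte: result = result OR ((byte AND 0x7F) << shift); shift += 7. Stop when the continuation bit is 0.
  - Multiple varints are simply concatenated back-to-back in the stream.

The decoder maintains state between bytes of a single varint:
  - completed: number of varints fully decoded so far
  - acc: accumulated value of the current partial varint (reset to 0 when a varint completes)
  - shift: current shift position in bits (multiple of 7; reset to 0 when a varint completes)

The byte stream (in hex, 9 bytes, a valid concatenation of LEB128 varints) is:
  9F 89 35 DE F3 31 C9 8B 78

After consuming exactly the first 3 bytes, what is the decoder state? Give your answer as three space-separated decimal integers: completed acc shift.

Answer: 1 0 0

Derivation:
byte[0]=0x9F cont=1 payload=0x1F: acc |= 31<<0 -> completed=0 acc=31 shift=7
byte[1]=0x89 cont=1 payload=0x09: acc |= 9<<7 -> completed=0 acc=1183 shift=14
byte[2]=0x35 cont=0 payload=0x35: varint #1 complete (value=869535); reset -> completed=1 acc=0 shift=0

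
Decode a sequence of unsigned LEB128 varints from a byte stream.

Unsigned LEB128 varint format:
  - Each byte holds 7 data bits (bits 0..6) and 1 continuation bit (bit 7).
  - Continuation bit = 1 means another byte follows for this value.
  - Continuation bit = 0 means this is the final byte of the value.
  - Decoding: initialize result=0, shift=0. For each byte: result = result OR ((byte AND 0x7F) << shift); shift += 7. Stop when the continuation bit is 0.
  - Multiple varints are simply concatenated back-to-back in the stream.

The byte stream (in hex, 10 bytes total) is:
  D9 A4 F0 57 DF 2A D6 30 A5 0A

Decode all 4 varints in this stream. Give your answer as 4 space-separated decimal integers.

  byte[0]=0xD9 cont=1 payload=0x59=89: acc |= 89<<0 -> acc=89 shift=7
  byte[1]=0xA4 cont=1 payload=0x24=36: acc |= 36<<7 -> acc=4697 shift=14
  byte[2]=0xF0 cont=1 payload=0x70=112: acc |= 112<<14 -> acc=1839705 shift=21
  byte[3]=0x57 cont=0 payload=0x57=87: acc |= 87<<21 -> acc=184291929 shift=28 [end]
Varint 1: bytes[0:4] = D9 A4 F0 57 -> value 184291929 (4 byte(s))
  byte[4]=0xDF cont=1 payload=0x5F=95: acc |= 95<<0 -> acc=95 shift=7
  byte[5]=0x2A cont=0 payload=0x2A=42: acc |= 42<<7 -> acc=5471 shift=14 [end]
Varint 2: bytes[4:6] = DF 2A -> value 5471 (2 byte(s))
  byte[6]=0xD6 cont=1 payload=0x56=86: acc |= 86<<0 -> acc=86 shift=7
  byte[7]=0x30 cont=0 payload=0x30=48: acc |= 48<<7 -> acc=6230 shift=14 [end]
Varint 3: bytes[6:8] = D6 30 -> value 6230 (2 byte(s))
  byte[8]=0xA5 cont=1 payload=0x25=37: acc |= 37<<0 -> acc=37 shift=7
  byte[9]=0x0A cont=0 payload=0x0A=10: acc |= 10<<7 -> acc=1317 shift=14 [end]
Varint 4: bytes[8:10] = A5 0A -> value 1317 (2 byte(s))

Answer: 184291929 5471 6230 1317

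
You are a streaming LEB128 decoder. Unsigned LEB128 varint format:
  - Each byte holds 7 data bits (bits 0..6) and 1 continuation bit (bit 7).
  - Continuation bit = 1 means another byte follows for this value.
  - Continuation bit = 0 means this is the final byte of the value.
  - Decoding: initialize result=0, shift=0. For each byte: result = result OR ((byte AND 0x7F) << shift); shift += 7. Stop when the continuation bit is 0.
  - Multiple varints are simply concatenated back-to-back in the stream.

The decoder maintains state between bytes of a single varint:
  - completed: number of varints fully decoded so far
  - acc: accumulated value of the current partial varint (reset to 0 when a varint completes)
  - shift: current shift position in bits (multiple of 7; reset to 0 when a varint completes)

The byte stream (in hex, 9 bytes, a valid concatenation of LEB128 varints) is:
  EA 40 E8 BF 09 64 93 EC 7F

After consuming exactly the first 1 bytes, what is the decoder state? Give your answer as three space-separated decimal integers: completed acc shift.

byte[0]=0xEA cont=1 payload=0x6A: acc |= 106<<0 -> completed=0 acc=106 shift=7

Answer: 0 106 7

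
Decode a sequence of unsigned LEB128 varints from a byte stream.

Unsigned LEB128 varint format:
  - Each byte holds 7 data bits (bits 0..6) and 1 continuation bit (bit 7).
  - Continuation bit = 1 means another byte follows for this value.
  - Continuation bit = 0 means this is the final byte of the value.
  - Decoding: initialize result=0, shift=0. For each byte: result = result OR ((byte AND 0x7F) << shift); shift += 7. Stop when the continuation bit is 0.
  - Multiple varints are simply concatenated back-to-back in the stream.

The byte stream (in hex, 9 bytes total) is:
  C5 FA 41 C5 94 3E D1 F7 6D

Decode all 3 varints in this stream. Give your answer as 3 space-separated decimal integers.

Answer: 1080645 1018437 1801169

Derivation:
  byte[0]=0xC5 cont=1 payload=0x45=69: acc |= 69<<0 -> acc=69 shift=7
  byte[1]=0xFA cont=1 payload=0x7A=122: acc |= 122<<7 -> acc=15685 shift=14
  byte[2]=0x41 cont=0 payload=0x41=65: acc |= 65<<14 -> acc=1080645 shift=21 [end]
Varint 1: bytes[0:3] = C5 FA 41 -> value 1080645 (3 byte(s))
  byte[3]=0xC5 cont=1 payload=0x45=69: acc |= 69<<0 -> acc=69 shift=7
  byte[4]=0x94 cont=1 payload=0x14=20: acc |= 20<<7 -> acc=2629 shift=14
  byte[5]=0x3E cont=0 payload=0x3E=62: acc |= 62<<14 -> acc=1018437 shift=21 [end]
Varint 2: bytes[3:6] = C5 94 3E -> value 1018437 (3 byte(s))
  byte[6]=0xD1 cont=1 payload=0x51=81: acc |= 81<<0 -> acc=81 shift=7
  byte[7]=0xF7 cont=1 payload=0x77=119: acc |= 119<<7 -> acc=15313 shift=14
  byte[8]=0x6D cont=0 payload=0x6D=109: acc |= 109<<14 -> acc=1801169 shift=21 [end]
Varint 3: bytes[6:9] = D1 F7 6D -> value 1801169 (3 byte(s))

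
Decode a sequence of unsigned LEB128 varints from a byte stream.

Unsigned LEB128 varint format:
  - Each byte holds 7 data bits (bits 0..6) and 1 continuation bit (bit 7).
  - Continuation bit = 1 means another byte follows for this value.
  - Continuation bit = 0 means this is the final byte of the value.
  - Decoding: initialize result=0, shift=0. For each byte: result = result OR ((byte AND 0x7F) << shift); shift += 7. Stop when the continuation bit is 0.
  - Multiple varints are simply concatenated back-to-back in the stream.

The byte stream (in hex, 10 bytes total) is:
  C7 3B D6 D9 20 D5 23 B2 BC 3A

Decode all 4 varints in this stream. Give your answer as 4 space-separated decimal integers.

Answer: 7623 535766 4565 958002

Derivation:
  byte[0]=0xC7 cont=1 payload=0x47=71: acc |= 71<<0 -> acc=71 shift=7
  byte[1]=0x3B cont=0 payload=0x3B=59: acc |= 59<<7 -> acc=7623 shift=14 [end]
Varint 1: bytes[0:2] = C7 3B -> value 7623 (2 byte(s))
  byte[2]=0xD6 cont=1 payload=0x56=86: acc |= 86<<0 -> acc=86 shift=7
  byte[3]=0xD9 cont=1 payload=0x59=89: acc |= 89<<7 -> acc=11478 shift=14
  byte[4]=0x20 cont=0 payload=0x20=32: acc |= 32<<14 -> acc=535766 shift=21 [end]
Varint 2: bytes[2:5] = D6 D9 20 -> value 535766 (3 byte(s))
  byte[5]=0xD5 cont=1 payload=0x55=85: acc |= 85<<0 -> acc=85 shift=7
  byte[6]=0x23 cont=0 payload=0x23=35: acc |= 35<<7 -> acc=4565 shift=14 [end]
Varint 3: bytes[5:7] = D5 23 -> value 4565 (2 byte(s))
  byte[7]=0xB2 cont=1 payload=0x32=50: acc |= 50<<0 -> acc=50 shift=7
  byte[8]=0xBC cont=1 payload=0x3C=60: acc |= 60<<7 -> acc=7730 shift=14
  byte[9]=0x3A cont=0 payload=0x3A=58: acc |= 58<<14 -> acc=958002 shift=21 [end]
Varint 4: bytes[7:10] = B2 BC 3A -> value 958002 (3 byte(s))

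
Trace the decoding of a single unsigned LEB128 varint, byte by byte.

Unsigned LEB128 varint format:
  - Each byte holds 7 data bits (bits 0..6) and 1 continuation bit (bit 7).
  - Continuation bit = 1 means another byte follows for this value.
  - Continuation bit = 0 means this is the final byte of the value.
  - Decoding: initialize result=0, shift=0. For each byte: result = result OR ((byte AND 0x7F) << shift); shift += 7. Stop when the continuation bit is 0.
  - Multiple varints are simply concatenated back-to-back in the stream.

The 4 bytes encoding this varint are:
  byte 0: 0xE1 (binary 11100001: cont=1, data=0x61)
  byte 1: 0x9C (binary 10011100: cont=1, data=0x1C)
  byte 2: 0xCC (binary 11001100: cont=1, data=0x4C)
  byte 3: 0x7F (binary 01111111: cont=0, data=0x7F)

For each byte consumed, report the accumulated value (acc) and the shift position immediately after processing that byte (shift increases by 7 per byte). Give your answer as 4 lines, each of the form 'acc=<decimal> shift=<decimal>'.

Answer: acc=97 shift=7
acc=3681 shift=14
acc=1248865 shift=21
acc=267587169 shift=28

Derivation:
byte 0=0xE1: payload=0x61=97, contrib = 97<<0 = 97; acc -> 97, shift -> 7
byte 1=0x9C: payload=0x1C=28, contrib = 28<<7 = 3584; acc -> 3681, shift -> 14
byte 2=0xCC: payload=0x4C=76, contrib = 76<<14 = 1245184; acc -> 1248865, shift -> 21
byte 3=0x7F: payload=0x7F=127, contrib = 127<<21 = 266338304; acc -> 267587169, shift -> 28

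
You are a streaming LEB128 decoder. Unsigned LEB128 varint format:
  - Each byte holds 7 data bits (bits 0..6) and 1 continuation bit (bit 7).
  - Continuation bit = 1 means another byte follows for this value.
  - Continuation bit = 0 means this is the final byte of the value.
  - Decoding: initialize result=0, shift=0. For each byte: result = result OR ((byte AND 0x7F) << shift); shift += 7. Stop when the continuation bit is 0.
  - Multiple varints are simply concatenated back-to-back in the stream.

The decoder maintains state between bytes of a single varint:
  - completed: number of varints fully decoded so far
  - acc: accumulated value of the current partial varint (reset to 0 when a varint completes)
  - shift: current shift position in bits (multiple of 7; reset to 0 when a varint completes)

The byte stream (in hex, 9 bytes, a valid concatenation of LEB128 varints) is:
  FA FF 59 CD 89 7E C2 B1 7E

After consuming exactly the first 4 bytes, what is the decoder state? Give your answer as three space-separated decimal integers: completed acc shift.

byte[0]=0xFA cont=1 payload=0x7A: acc |= 122<<0 -> completed=0 acc=122 shift=7
byte[1]=0xFF cont=1 payload=0x7F: acc |= 127<<7 -> completed=0 acc=16378 shift=14
byte[2]=0x59 cont=0 payload=0x59: varint #1 complete (value=1474554); reset -> completed=1 acc=0 shift=0
byte[3]=0xCD cont=1 payload=0x4D: acc |= 77<<0 -> completed=1 acc=77 shift=7

Answer: 1 77 7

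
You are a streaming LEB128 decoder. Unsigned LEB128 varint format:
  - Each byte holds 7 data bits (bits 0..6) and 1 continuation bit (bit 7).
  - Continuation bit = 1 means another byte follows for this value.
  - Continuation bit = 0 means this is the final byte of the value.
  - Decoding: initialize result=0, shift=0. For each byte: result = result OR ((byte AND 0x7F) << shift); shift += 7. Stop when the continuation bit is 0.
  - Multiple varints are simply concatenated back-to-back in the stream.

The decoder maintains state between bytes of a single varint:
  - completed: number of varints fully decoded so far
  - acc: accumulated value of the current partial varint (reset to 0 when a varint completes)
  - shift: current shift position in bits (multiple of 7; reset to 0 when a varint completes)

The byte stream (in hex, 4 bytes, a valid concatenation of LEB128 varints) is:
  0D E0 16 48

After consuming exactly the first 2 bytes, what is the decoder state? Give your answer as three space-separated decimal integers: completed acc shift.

Answer: 1 96 7

Derivation:
byte[0]=0x0D cont=0 payload=0x0D: varint #1 complete (value=13); reset -> completed=1 acc=0 shift=0
byte[1]=0xE0 cont=1 payload=0x60: acc |= 96<<0 -> completed=1 acc=96 shift=7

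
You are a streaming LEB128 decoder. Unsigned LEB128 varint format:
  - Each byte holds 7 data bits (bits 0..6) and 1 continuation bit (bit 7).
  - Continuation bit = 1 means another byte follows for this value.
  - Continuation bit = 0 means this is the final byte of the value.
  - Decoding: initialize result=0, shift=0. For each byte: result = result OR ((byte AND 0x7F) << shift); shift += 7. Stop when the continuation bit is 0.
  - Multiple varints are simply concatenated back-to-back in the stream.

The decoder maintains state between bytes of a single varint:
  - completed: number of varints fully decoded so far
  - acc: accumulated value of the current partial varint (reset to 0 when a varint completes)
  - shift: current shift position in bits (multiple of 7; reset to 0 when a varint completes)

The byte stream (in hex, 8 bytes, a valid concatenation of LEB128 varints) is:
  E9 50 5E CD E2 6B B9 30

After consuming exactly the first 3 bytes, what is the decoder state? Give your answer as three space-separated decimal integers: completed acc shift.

Answer: 2 0 0

Derivation:
byte[0]=0xE9 cont=1 payload=0x69: acc |= 105<<0 -> completed=0 acc=105 shift=7
byte[1]=0x50 cont=0 payload=0x50: varint #1 complete (value=10345); reset -> completed=1 acc=0 shift=0
byte[2]=0x5E cont=0 payload=0x5E: varint #2 complete (value=94); reset -> completed=2 acc=0 shift=0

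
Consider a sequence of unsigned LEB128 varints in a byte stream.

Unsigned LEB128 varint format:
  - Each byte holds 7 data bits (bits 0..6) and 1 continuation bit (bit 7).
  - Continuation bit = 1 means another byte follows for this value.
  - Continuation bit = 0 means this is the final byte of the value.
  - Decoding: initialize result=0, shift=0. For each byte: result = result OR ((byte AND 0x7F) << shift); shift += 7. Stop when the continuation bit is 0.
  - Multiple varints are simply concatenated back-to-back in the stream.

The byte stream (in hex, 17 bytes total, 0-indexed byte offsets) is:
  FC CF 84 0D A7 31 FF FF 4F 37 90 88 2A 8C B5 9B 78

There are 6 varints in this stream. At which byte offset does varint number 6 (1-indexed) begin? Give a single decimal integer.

  byte[0]=0xFC cont=1 payload=0x7C=124: acc |= 124<<0 -> acc=124 shift=7
  byte[1]=0xCF cont=1 payload=0x4F=79: acc |= 79<<7 -> acc=10236 shift=14
  byte[2]=0x84 cont=1 payload=0x04=4: acc |= 4<<14 -> acc=75772 shift=21
  byte[3]=0x0D cont=0 payload=0x0D=13: acc |= 13<<21 -> acc=27338748 shift=28 [end]
Varint 1: bytes[0:4] = FC CF 84 0D -> value 27338748 (4 byte(s))
  byte[4]=0xA7 cont=1 payload=0x27=39: acc |= 39<<0 -> acc=39 shift=7
  byte[5]=0x31 cont=0 payload=0x31=49: acc |= 49<<7 -> acc=6311 shift=14 [end]
Varint 2: bytes[4:6] = A7 31 -> value 6311 (2 byte(s))
  byte[6]=0xFF cont=1 payload=0x7F=127: acc |= 127<<0 -> acc=127 shift=7
  byte[7]=0xFF cont=1 payload=0x7F=127: acc |= 127<<7 -> acc=16383 shift=14
  byte[8]=0x4F cont=0 payload=0x4F=79: acc |= 79<<14 -> acc=1310719 shift=21 [end]
Varint 3: bytes[6:9] = FF FF 4F -> value 1310719 (3 byte(s))
  byte[9]=0x37 cont=0 payload=0x37=55: acc |= 55<<0 -> acc=55 shift=7 [end]
Varint 4: bytes[9:10] = 37 -> value 55 (1 byte(s))
  byte[10]=0x90 cont=1 payload=0x10=16: acc |= 16<<0 -> acc=16 shift=7
  byte[11]=0x88 cont=1 payload=0x08=8: acc |= 8<<7 -> acc=1040 shift=14
  byte[12]=0x2A cont=0 payload=0x2A=42: acc |= 42<<14 -> acc=689168 shift=21 [end]
Varint 5: bytes[10:13] = 90 88 2A -> value 689168 (3 byte(s))
  byte[13]=0x8C cont=1 payload=0x0C=12: acc |= 12<<0 -> acc=12 shift=7
  byte[14]=0xB5 cont=1 payload=0x35=53: acc |= 53<<7 -> acc=6796 shift=14
  byte[15]=0x9B cont=1 payload=0x1B=27: acc |= 27<<14 -> acc=449164 shift=21
  byte[16]=0x78 cont=0 payload=0x78=120: acc |= 120<<21 -> acc=252107404 shift=28 [end]
Varint 6: bytes[13:17] = 8C B5 9B 78 -> value 252107404 (4 byte(s))

Answer: 13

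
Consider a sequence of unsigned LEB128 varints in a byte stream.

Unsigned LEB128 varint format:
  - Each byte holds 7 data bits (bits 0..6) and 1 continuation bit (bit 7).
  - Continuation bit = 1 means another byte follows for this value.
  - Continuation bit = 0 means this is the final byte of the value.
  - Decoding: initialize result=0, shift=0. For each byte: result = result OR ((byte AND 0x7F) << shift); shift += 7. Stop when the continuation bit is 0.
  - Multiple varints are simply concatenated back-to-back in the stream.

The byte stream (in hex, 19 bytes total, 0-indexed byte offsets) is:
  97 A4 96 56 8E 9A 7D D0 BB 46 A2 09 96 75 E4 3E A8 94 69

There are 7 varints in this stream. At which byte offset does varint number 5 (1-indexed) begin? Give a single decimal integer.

Answer: 12

Derivation:
  byte[0]=0x97 cont=1 payload=0x17=23: acc |= 23<<0 -> acc=23 shift=7
  byte[1]=0xA4 cont=1 payload=0x24=36: acc |= 36<<7 -> acc=4631 shift=14
  byte[2]=0x96 cont=1 payload=0x16=22: acc |= 22<<14 -> acc=365079 shift=21
  byte[3]=0x56 cont=0 payload=0x56=86: acc |= 86<<21 -> acc=180720151 shift=28 [end]
Varint 1: bytes[0:4] = 97 A4 96 56 -> value 180720151 (4 byte(s))
  byte[4]=0x8E cont=1 payload=0x0E=14: acc |= 14<<0 -> acc=14 shift=7
  byte[5]=0x9A cont=1 payload=0x1A=26: acc |= 26<<7 -> acc=3342 shift=14
  byte[6]=0x7D cont=0 payload=0x7D=125: acc |= 125<<14 -> acc=2051342 shift=21 [end]
Varint 2: bytes[4:7] = 8E 9A 7D -> value 2051342 (3 byte(s))
  byte[7]=0xD0 cont=1 payload=0x50=80: acc |= 80<<0 -> acc=80 shift=7
  byte[8]=0xBB cont=1 payload=0x3B=59: acc |= 59<<7 -> acc=7632 shift=14
  byte[9]=0x46 cont=0 payload=0x46=70: acc |= 70<<14 -> acc=1154512 shift=21 [end]
Varint 3: bytes[7:10] = D0 BB 46 -> value 1154512 (3 byte(s))
  byte[10]=0xA2 cont=1 payload=0x22=34: acc |= 34<<0 -> acc=34 shift=7
  byte[11]=0x09 cont=0 payload=0x09=9: acc |= 9<<7 -> acc=1186 shift=14 [end]
Varint 4: bytes[10:12] = A2 09 -> value 1186 (2 byte(s))
  byte[12]=0x96 cont=1 payload=0x16=22: acc |= 22<<0 -> acc=22 shift=7
  byte[13]=0x75 cont=0 payload=0x75=117: acc |= 117<<7 -> acc=14998 shift=14 [end]
Varint 5: bytes[12:14] = 96 75 -> value 14998 (2 byte(s))
  byte[14]=0xE4 cont=1 payload=0x64=100: acc |= 100<<0 -> acc=100 shift=7
  byte[15]=0x3E cont=0 payload=0x3E=62: acc |= 62<<7 -> acc=8036 shift=14 [end]
Varint 6: bytes[14:16] = E4 3E -> value 8036 (2 byte(s))
  byte[16]=0xA8 cont=1 payload=0x28=40: acc |= 40<<0 -> acc=40 shift=7
  byte[17]=0x94 cont=1 payload=0x14=20: acc |= 20<<7 -> acc=2600 shift=14
  byte[18]=0x69 cont=0 payload=0x69=105: acc |= 105<<14 -> acc=1722920 shift=21 [end]
Varint 7: bytes[16:19] = A8 94 69 -> value 1722920 (3 byte(s))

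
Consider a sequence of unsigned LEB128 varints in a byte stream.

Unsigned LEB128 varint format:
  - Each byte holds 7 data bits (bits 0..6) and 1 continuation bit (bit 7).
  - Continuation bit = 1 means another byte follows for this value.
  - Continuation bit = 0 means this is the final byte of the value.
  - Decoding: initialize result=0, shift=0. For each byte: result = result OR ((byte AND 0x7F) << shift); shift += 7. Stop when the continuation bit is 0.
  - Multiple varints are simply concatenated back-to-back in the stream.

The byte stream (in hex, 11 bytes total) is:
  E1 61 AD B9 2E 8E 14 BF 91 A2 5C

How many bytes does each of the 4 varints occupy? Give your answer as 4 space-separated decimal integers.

Answer: 2 3 2 4

Derivation:
  byte[0]=0xE1 cont=1 payload=0x61=97: acc |= 97<<0 -> acc=97 shift=7
  byte[1]=0x61 cont=0 payload=0x61=97: acc |= 97<<7 -> acc=12513 shift=14 [end]
Varint 1: bytes[0:2] = E1 61 -> value 12513 (2 byte(s))
  byte[2]=0xAD cont=1 payload=0x2D=45: acc |= 45<<0 -> acc=45 shift=7
  byte[3]=0xB9 cont=1 payload=0x39=57: acc |= 57<<7 -> acc=7341 shift=14
  byte[4]=0x2E cont=0 payload=0x2E=46: acc |= 46<<14 -> acc=761005 shift=21 [end]
Varint 2: bytes[2:5] = AD B9 2E -> value 761005 (3 byte(s))
  byte[5]=0x8E cont=1 payload=0x0E=14: acc |= 14<<0 -> acc=14 shift=7
  byte[6]=0x14 cont=0 payload=0x14=20: acc |= 20<<7 -> acc=2574 shift=14 [end]
Varint 3: bytes[5:7] = 8E 14 -> value 2574 (2 byte(s))
  byte[7]=0xBF cont=1 payload=0x3F=63: acc |= 63<<0 -> acc=63 shift=7
  byte[8]=0x91 cont=1 payload=0x11=17: acc |= 17<<7 -> acc=2239 shift=14
  byte[9]=0xA2 cont=1 payload=0x22=34: acc |= 34<<14 -> acc=559295 shift=21
  byte[10]=0x5C cont=0 payload=0x5C=92: acc |= 92<<21 -> acc=193497279 shift=28 [end]
Varint 4: bytes[7:11] = BF 91 A2 5C -> value 193497279 (4 byte(s))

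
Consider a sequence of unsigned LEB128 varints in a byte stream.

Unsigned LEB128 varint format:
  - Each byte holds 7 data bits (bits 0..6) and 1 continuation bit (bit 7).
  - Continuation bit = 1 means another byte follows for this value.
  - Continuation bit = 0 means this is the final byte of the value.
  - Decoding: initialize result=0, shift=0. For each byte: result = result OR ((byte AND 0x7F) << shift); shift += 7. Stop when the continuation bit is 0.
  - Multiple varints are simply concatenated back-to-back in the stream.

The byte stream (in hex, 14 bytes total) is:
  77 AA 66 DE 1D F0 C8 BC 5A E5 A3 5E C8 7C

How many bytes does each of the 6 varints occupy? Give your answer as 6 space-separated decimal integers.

Answer: 1 2 2 4 3 2

Derivation:
  byte[0]=0x77 cont=0 payload=0x77=119: acc |= 119<<0 -> acc=119 shift=7 [end]
Varint 1: bytes[0:1] = 77 -> value 119 (1 byte(s))
  byte[1]=0xAA cont=1 payload=0x2A=42: acc |= 42<<0 -> acc=42 shift=7
  byte[2]=0x66 cont=0 payload=0x66=102: acc |= 102<<7 -> acc=13098 shift=14 [end]
Varint 2: bytes[1:3] = AA 66 -> value 13098 (2 byte(s))
  byte[3]=0xDE cont=1 payload=0x5E=94: acc |= 94<<0 -> acc=94 shift=7
  byte[4]=0x1D cont=0 payload=0x1D=29: acc |= 29<<7 -> acc=3806 shift=14 [end]
Varint 3: bytes[3:5] = DE 1D -> value 3806 (2 byte(s))
  byte[5]=0xF0 cont=1 payload=0x70=112: acc |= 112<<0 -> acc=112 shift=7
  byte[6]=0xC8 cont=1 payload=0x48=72: acc |= 72<<7 -> acc=9328 shift=14
  byte[7]=0xBC cont=1 payload=0x3C=60: acc |= 60<<14 -> acc=992368 shift=21
  byte[8]=0x5A cont=0 payload=0x5A=90: acc |= 90<<21 -> acc=189736048 shift=28 [end]
Varint 4: bytes[5:9] = F0 C8 BC 5A -> value 189736048 (4 byte(s))
  byte[9]=0xE5 cont=1 payload=0x65=101: acc |= 101<<0 -> acc=101 shift=7
  byte[10]=0xA3 cont=1 payload=0x23=35: acc |= 35<<7 -> acc=4581 shift=14
  byte[11]=0x5E cont=0 payload=0x5E=94: acc |= 94<<14 -> acc=1544677 shift=21 [end]
Varint 5: bytes[9:12] = E5 A3 5E -> value 1544677 (3 byte(s))
  byte[12]=0xC8 cont=1 payload=0x48=72: acc |= 72<<0 -> acc=72 shift=7
  byte[13]=0x7C cont=0 payload=0x7C=124: acc |= 124<<7 -> acc=15944 shift=14 [end]
Varint 6: bytes[12:14] = C8 7C -> value 15944 (2 byte(s))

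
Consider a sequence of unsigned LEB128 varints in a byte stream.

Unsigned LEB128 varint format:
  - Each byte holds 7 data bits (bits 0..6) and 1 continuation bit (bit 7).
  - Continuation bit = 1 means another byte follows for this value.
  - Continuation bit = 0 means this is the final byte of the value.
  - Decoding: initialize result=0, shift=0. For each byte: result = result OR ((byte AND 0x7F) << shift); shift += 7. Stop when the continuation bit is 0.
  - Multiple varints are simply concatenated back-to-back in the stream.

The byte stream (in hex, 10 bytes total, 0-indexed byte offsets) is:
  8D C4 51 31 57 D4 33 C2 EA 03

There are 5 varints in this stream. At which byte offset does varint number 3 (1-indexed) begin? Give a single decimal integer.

Answer: 4

Derivation:
  byte[0]=0x8D cont=1 payload=0x0D=13: acc |= 13<<0 -> acc=13 shift=7
  byte[1]=0xC4 cont=1 payload=0x44=68: acc |= 68<<7 -> acc=8717 shift=14
  byte[2]=0x51 cont=0 payload=0x51=81: acc |= 81<<14 -> acc=1335821 shift=21 [end]
Varint 1: bytes[0:3] = 8D C4 51 -> value 1335821 (3 byte(s))
  byte[3]=0x31 cont=0 payload=0x31=49: acc |= 49<<0 -> acc=49 shift=7 [end]
Varint 2: bytes[3:4] = 31 -> value 49 (1 byte(s))
  byte[4]=0x57 cont=0 payload=0x57=87: acc |= 87<<0 -> acc=87 shift=7 [end]
Varint 3: bytes[4:5] = 57 -> value 87 (1 byte(s))
  byte[5]=0xD4 cont=1 payload=0x54=84: acc |= 84<<0 -> acc=84 shift=7
  byte[6]=0x33 cont=0 payload=0x33=51: acc |= 51<<7 -> acc=6612 shift=14 [end]
Varint 4: bytes[5:7] = D4 33 -> value 6612 (2 byte(s))
  byte[7]=0xC2 cont=1 payload=0x42=66: acc |= 66<<0 -> acc=66 shift=7
  byte[8]=0xEA cont=1 payload=0x6A=106: acc |= 106<<7 -> acc=13634 shift=14
  byte[9]=0x03 cont=0 payload=0x03=3: acc |= 3<<14 -> acc=62786 shift=21 [end]
Varint 5: bytes[7:10] = C2 EA 03 -> value 62786 (3 byte(s))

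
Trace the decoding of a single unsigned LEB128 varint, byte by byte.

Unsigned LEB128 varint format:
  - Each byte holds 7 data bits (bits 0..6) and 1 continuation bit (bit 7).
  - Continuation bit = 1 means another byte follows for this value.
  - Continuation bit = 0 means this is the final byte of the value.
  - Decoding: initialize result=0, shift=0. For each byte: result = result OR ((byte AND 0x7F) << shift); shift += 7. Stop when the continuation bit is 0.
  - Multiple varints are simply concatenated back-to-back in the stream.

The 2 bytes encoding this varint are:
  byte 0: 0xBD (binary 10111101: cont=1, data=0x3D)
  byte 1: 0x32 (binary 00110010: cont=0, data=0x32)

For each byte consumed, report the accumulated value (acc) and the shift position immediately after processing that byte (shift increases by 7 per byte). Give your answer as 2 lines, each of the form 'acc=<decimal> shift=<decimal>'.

byte 0=0xBD: payload=0x3D=61, contrib = 61<<0 = 61; acc -> 61, shift -> 7
byte 1=0x32: payload=0x32=50, contrib = 50<<7 = 6400; acc -> 6461, shift -> 14

Answer: acc=61 shift=7
acc=6461 shift=14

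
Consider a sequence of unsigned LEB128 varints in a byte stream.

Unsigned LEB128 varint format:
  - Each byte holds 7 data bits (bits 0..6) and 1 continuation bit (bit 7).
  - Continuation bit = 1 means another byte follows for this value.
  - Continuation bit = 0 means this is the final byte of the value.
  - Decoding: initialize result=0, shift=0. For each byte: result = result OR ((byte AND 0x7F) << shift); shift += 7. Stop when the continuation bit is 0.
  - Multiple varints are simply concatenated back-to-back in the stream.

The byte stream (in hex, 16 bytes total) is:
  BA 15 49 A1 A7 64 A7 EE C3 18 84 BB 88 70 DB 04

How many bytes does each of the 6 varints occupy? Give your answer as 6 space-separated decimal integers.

  byte[0]=0xBA cont=1 payload=0x3A=58: acc |= 58<<0 -> acc=58 shift=7
  byte[1]=0x15 cont=0 payload=0x15=21: acc |= 21<<7 -> acc=2746 shift=14 [end]
Varint 1: bytes[0:2] = BA 15 -> value 2746 (2 byte(s))
  byte[2]=0x49 cont=0 payload=0x49=73: acc |= 73<<0 -> acc=73 shift=7 [end]
Varint 2: bytes[2:3] = 49 -> value 73 (1 byte(s))
  byte[3]=0xA1 cont=1 payload=0x21=33: acc |= 33<<0 -> acc=33 shift=7
  byte[4]=0xA7 cont=1 payload=0x27=39: acc |= 39<<7 -> acc=5025 shift=14
  byte[5]=0x64 cont=0 payload=0x64=100: acc |= 100<<14 -> acc=1643425 shift=21 [end]
Varint 3: bytes[3:6] = A1 A7 64 -> value 1643425 (3 byte(s))
  byte[6]=0xA7 cont=1 payload=0x27=39: acc |= 39<<0 -> acc=39 shift=7
  byte[7]=0xEE cont=1 payload=0x6E=110: acc |= 110<<7 -> acc=14119 shift=14
  byte[8]=0xC3 cont=1 payload=0x43=67: acc |= 67<<14 -> acc=1111847 shift=21
  byte[9]=0x18 cont=0 payload=0x18=24: acc |= 24<<21 -> acc=51443495 shift=28 [end]
Varint 4: bytes[6:10] = A7 EE C3 18 -> value 51443495 (4 byte(s))
  byte[10]=0x84 cont=1 payload=0x04=4: acc |= 4<<0 -> acc=4 shift=7
  byte[11]=0xBB cont=1 payload=0x3B=59: acc |= 59<<7 -> acc=7556 shift=14
  byte[12]=0x88 cont=1 payload=0x08=8: acc |= 8<<14 -> acc=138628 shift=21
  byte[13]=0x70 cont=0 payload=0x70=112: acc |= 112<<21 -> acc=235019652 shift=28 [end]
Varint 5: bytes[10:14] = 84 BB 88 70 -> value 235019652 (4 byte(s))
  byte[14]=0xDB cont=1 payload=0x5B=91: acc |= 91<<0 -> acc=91 shift=7
  byte[15]=0x04 cont=0 payload=0x04=4: acc |= 4<<7 -> acc=603 shift=14 [end]
Varint 6: bytes[14:16] = DB 04 -> value 603 (2 byte(s))

Answer: 2 1 3 4 4 2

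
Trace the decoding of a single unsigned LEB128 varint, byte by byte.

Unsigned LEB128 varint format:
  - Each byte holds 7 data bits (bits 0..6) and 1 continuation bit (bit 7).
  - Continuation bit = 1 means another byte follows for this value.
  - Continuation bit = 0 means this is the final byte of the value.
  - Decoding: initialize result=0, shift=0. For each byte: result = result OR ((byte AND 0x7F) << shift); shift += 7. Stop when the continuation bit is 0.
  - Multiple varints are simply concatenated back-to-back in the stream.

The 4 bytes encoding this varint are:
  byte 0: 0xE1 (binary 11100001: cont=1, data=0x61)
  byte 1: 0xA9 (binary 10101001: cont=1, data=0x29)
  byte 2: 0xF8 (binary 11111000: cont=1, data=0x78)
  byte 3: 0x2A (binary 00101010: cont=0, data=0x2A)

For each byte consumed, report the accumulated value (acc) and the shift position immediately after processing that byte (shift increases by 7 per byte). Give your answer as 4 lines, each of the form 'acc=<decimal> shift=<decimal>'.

byte 0=0xE1: payload=0x61=97, contrib = 97<<0 = 97; acc -> 97, shift -> 7
byte 1=0xA9: payload=0x29=41, contrib = 41<<7 = 5248; acc -> 5345, shift -> 14
byte 2=0xF8: payload=0x78=120, contrib = 120<<14 = 1966080; acc -> 1971425, shift -> 21
byte 3=0x2A: payload=0x2A=42, contrib = 42<<21 = 88080384; acc -> 90051809, shift -> 28

Answer: acc=97 shift=7
acc=5345 shift=14
acc=1971425 shift=21
acc=90051809 shift=28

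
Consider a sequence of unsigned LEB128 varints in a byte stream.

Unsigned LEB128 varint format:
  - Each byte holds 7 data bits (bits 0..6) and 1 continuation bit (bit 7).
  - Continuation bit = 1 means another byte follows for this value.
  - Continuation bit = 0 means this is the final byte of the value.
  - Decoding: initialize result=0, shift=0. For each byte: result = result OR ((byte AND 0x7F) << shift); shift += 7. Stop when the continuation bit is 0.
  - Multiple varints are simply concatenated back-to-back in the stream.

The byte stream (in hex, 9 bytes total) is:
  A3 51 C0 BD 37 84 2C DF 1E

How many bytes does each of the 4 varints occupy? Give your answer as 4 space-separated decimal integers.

Answer: 2 3 2 2

Derivation:
  byte[0]=0xA3 cont=1 payload=0x23=35: acc |= 35<<0 -> acc=35 shift=7
  byte[1]=0x51 cont=0 payload=0x51=81: acc |= 81<<7 -> acc=10403 shift=14 [end]
Varint 1: bytes[0:2] = A3 51 -> value 10403 (2 byte(s))
  byte[2]=0xC0 cont=1 payload=0x40=64: acc |= 64<<0 -> acc=64 shift=7
  byte[3]=0xBD cont=1 payload=0x3D=61: acc |= 61<<7 -> acc=7872 shift=14
  byte[4]=0x37 cont=0 payload=0x37=55: acc |= 55<<14 -> acc=908992 shift=21 [end]
Varint 2: bytes[2:5] = C0 BD 37 -> value 908992 (3 byte(s))
  byte[5]=0x84 cont=1 payload=0x04=4: acc |= 4<<0 -> acc=4 shift=7
  byte[6]=0x2C cont=0 payload=0x2C=44: acc |= 44<<7 -> acc=5636 shift=14 [end]
Varint 3: bytes[5:7] = 84 2C -> value 5636 (2 byte(s))
  byte[7]=0xDF cont=1 payload=0x5F=95: acc |= 95<<0 -> acc=95 shift=7
  byte[8]=0x1E cont=0 payload=0x1E=30: acc |= 30<<7 -> acc=3935 shift=14 [end]
Varint 4: bytes[7:9] = DF 1E -> value 3935 (2 byte(s))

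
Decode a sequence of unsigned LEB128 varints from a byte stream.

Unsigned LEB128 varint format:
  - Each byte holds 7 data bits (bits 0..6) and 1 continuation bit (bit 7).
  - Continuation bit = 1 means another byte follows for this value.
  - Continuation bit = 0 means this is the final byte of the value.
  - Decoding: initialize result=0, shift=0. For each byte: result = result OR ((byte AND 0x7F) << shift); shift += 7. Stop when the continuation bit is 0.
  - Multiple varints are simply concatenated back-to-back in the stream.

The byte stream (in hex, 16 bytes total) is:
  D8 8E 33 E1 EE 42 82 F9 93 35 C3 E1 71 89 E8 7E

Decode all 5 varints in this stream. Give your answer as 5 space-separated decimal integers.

Answer: 837464 1095521 111475842 1863875 2077705

Derivation:
  byte[0]=0xD8 cont=1 payload=0x58=88: acc |= 88<<0 -> acc=88 shift=7
  byte[1]=0x8E cont=1 payload=0x0E=14: acc |= 14<<7 -> acc=1880 shift=14
  byte[2]=0x33 cont=0 payload=0x33=51: acc |= 51<<14 -> acc=837464 shift=21 [end]
Varint 1: bytes[0:3] = D8 8E 33 -> value 837464 (3 byte(s))
  byte[3]=0xE1 cont=1 payload=0x61=97: acc |= 97<<0 -> acc=97 shift=7
  byte[4]=0xEE cont=1 payload=0x6E=110: acc |= 110<<7 -> acc=14177 shift=14
  byte[5]=0x42 cont=0 payload=0x42=66: acc |= 66<<14 -> acc=1095521 shift=21 [end]
Varint 2: bytes[3:6] = E1 EE 42 -> value 1095521 (3 byte(s))
  byte[6]=0x82 cont=1 payload=0x02=2: acc |= 2<<0 -> acc=2 shift=7
  byte[7]=0xF9 cont=1 payload=0x79=121: acc |= 121<<7 -> acc=15490 shift=14
  byte[8]=0x93 cont=1 payload=0x13=19: acc |= 19<<14 -> acc=326786 shift=21
  byte[9]=0x35 cont=0 payload=0x35=53: acc |= 53<<21 -> acc=111475842 shift=28 [end]
Varint 3: bytes[6:10] = 82 F9 93 35 -> value 111475842 (4 byte(s))
  byte[10]=0xC3 cont=1 payload=0x43=67: acc |= 67<<0 -> acc=67 shift=7
  byte[11]=0xE1 cont=1 payload=0x61=97: acc |= 97<<7 -> acc=12483 shift=14
  byte[12]=0x71 cont=0 payload=0x71=113: acc |= 113<<14 -> acc=1863875 shift=21 [end]
Varint 4: bytes[10:13] = C3 E1 71 -> value 1863875 (3 byte(s))
  byte[13]=0x89 cont=1 payload=0x09=9: acc |= 9<<0 -> acc=9 shift=7
  byte[14]=0xE8 cont=1 payload=0x68=104: acc |= 104<<7 -> acc=13321 shift=14
  byte[15]=0x7E cont=0 payload=0x7E=126: acc |= 126<<14 -> acc=2077705 shift=21 [end]
Varint 5: bytes[13:16] = 89 E8 7E -> value 2077705 (3 byte(s))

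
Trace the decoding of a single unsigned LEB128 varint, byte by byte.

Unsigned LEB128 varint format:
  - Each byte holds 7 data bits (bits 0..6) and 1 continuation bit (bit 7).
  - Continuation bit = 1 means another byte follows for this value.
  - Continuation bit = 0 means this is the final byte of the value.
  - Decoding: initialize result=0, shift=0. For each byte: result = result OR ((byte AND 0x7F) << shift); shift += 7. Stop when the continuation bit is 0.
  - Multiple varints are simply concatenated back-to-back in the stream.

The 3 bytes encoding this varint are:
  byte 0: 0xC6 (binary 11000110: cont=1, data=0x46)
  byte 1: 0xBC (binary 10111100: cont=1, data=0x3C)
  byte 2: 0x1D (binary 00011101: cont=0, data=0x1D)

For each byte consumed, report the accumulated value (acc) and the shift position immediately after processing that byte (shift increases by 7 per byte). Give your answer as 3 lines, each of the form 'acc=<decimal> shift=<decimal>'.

Answer: acc=70 shift=7
acc=7750 shift=14
acc=482886 shift=21

Derivation:
byte 0=0xC6: payload=0x46=70, contrib = 70<<0 = 70; acc -> 70, shift -> 7
byte 1=0xBC: payload=0x3C=60, contrib = 60<<7 = 7680; acc -> 7750, shift -> 14
byte 2=0x1D: payload=0x1D=29, contrib = 29<<14 = 475136; acc -> 482886, shift -> 21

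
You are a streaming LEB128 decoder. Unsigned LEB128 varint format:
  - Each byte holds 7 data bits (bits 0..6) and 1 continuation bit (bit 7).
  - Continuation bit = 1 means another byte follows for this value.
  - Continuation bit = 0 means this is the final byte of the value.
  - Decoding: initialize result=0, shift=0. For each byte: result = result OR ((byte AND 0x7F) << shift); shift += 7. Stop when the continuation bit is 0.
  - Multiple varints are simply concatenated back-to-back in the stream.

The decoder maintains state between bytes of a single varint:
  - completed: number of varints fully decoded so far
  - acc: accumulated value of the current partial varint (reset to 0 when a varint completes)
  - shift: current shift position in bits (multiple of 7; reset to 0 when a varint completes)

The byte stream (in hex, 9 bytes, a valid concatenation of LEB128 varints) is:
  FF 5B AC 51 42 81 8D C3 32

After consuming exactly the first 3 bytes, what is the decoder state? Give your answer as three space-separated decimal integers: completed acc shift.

byte[0]=0xFF cont=1 payload=0x7F: acc |= 127<<0 -> completed=0 acc=127 shift=7
byte[1]=0x5B cont=0 payload=0x5B: varint #1 complete (value=11775); reset -> completed=1 acc=0 shift=0
byte[2]=0xAC cont=1 payload=0x2C: acc |= 44<<0 -> completed=1 acc=44 shift=7

Answer: 1 44 7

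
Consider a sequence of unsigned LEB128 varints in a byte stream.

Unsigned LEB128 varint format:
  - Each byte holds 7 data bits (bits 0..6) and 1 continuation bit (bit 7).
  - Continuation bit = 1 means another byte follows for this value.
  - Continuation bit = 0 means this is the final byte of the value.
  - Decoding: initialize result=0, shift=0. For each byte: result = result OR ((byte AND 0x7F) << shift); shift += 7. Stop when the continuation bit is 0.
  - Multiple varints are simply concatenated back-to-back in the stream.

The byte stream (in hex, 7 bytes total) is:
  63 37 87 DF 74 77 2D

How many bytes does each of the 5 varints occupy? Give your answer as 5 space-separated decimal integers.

Answer: 1 1 3 1 1

Derivation:
  byte[0]=0x63 cont=0 payload=0x63=99: acc |= 99<<0 -> acc=99 shift=7 [end]
Varint 1: bytes[0:1] = 63 -> value 99 (1 byte(s))
  byte[1]=0x37 cont=0 payload=0x37=55: acc |= 55<<0 -> acc=55 shift=7 [end]
Varint 2: bytes[1:2] = 37 -> value 55 (1 byte(s))
  byte[2]=0x87 cont=1 payload=0x07=7: acc |= 7<<0 -> acc=7 shift=7
  byte[3]=0xDF cont=1 payload=0x5F=95: acc |= 95<<7 -> acc=12167 shift=14
  byte[4]=0x74 cont=0 payload=0x74=116: acc |= 116<<14 -> acc=1912711 shift=21 [end]
Varint 3: bytes[2:5] = 87 DF 74 -> value 1912711 (3 byte(s))
  byte[5]=0x77 cont=0 payload=0x77=119: acc |= 119<<0 -> acc=119 shift=7 [end]
Varint 4: bytes[5:6] = 77 -> value 119 (1 byte(s))
  byte[6]=0x2D cont=0 payload=0x2D=45: acc |= 45<<0 -> acc=45 shift=7 [end]
Varint 5: bytes[6:7] = 2D -> value 45 (1 byte(s))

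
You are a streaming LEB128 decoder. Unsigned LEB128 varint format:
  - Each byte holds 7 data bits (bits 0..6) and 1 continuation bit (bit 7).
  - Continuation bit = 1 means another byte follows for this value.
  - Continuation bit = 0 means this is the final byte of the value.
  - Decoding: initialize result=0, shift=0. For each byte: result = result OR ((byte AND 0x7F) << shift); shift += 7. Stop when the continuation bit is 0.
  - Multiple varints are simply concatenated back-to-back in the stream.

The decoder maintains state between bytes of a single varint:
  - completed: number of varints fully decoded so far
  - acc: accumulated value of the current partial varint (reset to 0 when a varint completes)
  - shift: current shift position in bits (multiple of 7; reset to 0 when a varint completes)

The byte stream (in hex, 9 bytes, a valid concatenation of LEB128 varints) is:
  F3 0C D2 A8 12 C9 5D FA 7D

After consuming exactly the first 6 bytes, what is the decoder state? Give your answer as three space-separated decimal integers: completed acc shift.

byte[0]=0xF3 cont=1 payload=0x73: acc |= 115<<0 -> completed=0 acc=115 shift=7
byte[1]=0x0C cont=0 payload=0x0C: varint #1 complete (value=1651); reset -> completed=1 acc=0 shift=0
byte[2]=0xD2 cont=1 payload=0x52: acc |= 82<<0 -> completed=1 acc=82 shift=7
byte[3]=0xA8 cont=1 payload=0x28: acc |= 40<<7 -> completed=1 acc=5202 shift=14
byte[4]=0x12 cont=0 payload=0x12: varint #2 complete (value=300114); reset -> completed=2 acc=0 shift=0
byte[5]=0xC9 cont=1 payload=0x49: acc |= 73<<0 -> completed=2 acc=73 shift=7

Answer: 2 73 7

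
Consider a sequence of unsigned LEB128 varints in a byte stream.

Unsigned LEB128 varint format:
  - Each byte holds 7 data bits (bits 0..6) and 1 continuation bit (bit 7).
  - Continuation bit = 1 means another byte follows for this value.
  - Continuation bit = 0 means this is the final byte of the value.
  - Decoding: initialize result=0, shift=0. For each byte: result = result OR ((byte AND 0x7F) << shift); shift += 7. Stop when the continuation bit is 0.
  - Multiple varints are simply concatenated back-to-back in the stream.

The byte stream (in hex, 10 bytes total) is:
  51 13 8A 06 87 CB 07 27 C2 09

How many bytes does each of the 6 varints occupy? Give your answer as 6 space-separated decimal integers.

  byte[0]=0x51 cont=0 payload=0x51=81: acc |= 81<<0 -> acc=81 shift=7 [end]
Varint 1: bytes[0:1] = 51 -> value 81 (1 byte(s))
  byte[1]=0x13 cont=0 payload=0x13=19: acc |= 19<<0 -> acc=19 shift=7 [end]
Varint 2: bytes[1:2] = 13 -> value 19 (1 byte(s))
  byte[2]=0x8A cont=1 payload=0x0A=10: acc |= 10<<0 -> acc=10 shift=7
  byte[3]=0x06 cont=0 payload=0x06=6: acc |= 6<<7 -> acc=778 shift=14 [end]
Varint 3: bytes[2:4] = 8A 06 -> value 778 (2 byte(s))
  byte[4]=0x87 cont=1 payload=0x07=7: acc |= 7<<0 -> acc=7 shift=7
  byte[5]=0xCB cont=1 payload=0x4B=75: acc |= 75<<7 -> acc=9607 shift=14
  byte[6]=0x07 cont=0 payload=0x07=7: acc |= 7<<14 -> acc=124295 shift=21 [end]
Varint 4: bytes[4:7] = 87 CB 07 -> value 124295 (3 byte(s))
  byte[7]=0x27 cont=0 payload=0x27=39: acc |= 39<<0 -> acc=39 shift=7 [end]
Varint 5: bytes[7:8] = 27 -> value 39 (1 byte(s))
  byte[8]=0xC2 cont=1 payload=0x42=66: acc |= 66<<0 -> acc=66 shift=7
  byte[9]=0x09 cont=0 payload=0x09=9: acc |= 9<<7 -> acc=1218 shift=14 [end]
Varint 6: bytes[8:10] = C2 09 -> value 1218 (2 byte(s))

Answer: 1 1 2 3 1 2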